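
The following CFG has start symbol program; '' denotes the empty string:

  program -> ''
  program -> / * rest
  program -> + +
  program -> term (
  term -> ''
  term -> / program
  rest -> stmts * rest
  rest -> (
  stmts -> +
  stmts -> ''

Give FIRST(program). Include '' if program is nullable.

program -> '' contributes ''.
program -> / * rest contributes {/}.
program -> + + contributes {+}.
From program -> term (: term nullable, take FIRST(term) ∪ {(} = { (, / }.
Union: FIRST(program) = { (, +, /, '' }.

{ (, +, /, '' }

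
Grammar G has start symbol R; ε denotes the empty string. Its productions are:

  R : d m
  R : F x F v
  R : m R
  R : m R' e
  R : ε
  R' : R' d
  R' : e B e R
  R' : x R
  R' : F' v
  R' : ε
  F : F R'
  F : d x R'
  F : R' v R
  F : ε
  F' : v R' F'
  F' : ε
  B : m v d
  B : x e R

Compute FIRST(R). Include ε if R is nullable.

{ d, e, m, v, x, ε }

R : d m contributes {d}.
From R : F x F v: F nullable, take FIRST(F) ∪ {x} = { d, e, v, x }.
R : m R contributes {m}.
R : m R' e contributes {m}.
R : ε contributes ε.
Union: FIRST(R) = { d, e, m, v, x, ε }.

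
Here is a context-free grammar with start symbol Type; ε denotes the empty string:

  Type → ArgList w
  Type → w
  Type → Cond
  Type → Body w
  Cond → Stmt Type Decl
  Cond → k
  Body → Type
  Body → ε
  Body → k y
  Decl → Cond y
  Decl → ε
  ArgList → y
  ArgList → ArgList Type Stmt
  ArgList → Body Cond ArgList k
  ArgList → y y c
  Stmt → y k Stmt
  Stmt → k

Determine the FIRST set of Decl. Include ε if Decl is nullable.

{ k, y, ε }

From Decl → Cond y: add FIRST(Cond) = { k, y }.
Decl → ε contributes ε.
Union: FIRST(Decl) = { k, y, ε }.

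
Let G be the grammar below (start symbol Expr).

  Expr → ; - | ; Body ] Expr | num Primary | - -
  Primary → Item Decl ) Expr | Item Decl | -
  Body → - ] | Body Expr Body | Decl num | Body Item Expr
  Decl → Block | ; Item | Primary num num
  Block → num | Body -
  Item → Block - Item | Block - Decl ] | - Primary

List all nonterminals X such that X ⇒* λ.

{ } (none)

No nonterminal has an empty production or an RHS whose symbols are all nullable.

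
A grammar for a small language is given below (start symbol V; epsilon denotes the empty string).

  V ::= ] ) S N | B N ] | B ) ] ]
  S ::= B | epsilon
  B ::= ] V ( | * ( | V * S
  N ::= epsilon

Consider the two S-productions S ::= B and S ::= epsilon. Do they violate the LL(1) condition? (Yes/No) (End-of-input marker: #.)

Yes

FIRST(B) = { *, ] } and FIRST(epsilon) = { epsilon }.
The second alternative is nullable and FOLLOW(S) = { #, (, ), *, ] } shares * with FIRST of the first — conflict.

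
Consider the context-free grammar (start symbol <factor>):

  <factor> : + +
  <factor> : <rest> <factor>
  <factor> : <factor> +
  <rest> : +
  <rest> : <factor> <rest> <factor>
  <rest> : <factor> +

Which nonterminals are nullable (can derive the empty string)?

No nonterminal has an empty production or an RHS whose symbols are all nullable.

{ } (none)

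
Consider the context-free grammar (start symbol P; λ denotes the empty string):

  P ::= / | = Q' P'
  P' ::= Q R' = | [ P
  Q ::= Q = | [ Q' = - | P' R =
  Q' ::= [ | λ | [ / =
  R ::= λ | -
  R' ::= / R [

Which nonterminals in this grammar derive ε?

Directly nullable (have an λ-production): Q', R.
No other nonterminal has a production whose RHS symbols are all nullable.

{ Q', R }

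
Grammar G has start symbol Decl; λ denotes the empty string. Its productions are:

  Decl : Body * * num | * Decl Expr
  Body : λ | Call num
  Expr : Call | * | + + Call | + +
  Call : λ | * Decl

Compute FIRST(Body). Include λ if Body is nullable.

Body : λ contributes λ.
From Body : Call num: Call nullable, take FIRST(Call) ∪ {num} = { *, num }.
Union: FIRST(Body) = { *, num, λ }.

{ *, num, λ }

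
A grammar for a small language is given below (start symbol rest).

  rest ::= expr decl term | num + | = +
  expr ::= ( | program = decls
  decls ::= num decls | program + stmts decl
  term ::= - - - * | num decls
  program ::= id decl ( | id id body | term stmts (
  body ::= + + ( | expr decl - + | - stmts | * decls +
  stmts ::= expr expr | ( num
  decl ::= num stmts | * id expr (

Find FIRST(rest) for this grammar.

{ (, -, =, id, num }

From rest ::= expr decl term: add FIRST(expr) = { (, -, id, num }.
rest ::= num + contributes {num}.
rest ::= = + contributes {=}.
Union: FIRST(rest) = { (, -, =, id, num }.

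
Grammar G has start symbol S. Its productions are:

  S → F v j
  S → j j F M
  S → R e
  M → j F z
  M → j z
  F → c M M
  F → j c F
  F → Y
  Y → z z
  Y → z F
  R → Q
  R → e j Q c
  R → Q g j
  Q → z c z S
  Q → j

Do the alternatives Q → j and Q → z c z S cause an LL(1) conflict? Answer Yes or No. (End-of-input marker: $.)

No

FIRST(j) = { j } and FIRST(z c z S) = { z }.
The FIRST sets are disjoint and neither alternative is nullable — no conflict.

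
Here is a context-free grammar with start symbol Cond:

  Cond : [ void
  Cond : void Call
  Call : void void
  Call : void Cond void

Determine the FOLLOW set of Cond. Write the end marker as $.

Cond is the start symbol, so $ ∈ FOLLOW(Cond).
In Call : void Cond void: add FIRST(void) = { void }.
Union: FOLLOW(Cond) = { $, void }.

{ $, void }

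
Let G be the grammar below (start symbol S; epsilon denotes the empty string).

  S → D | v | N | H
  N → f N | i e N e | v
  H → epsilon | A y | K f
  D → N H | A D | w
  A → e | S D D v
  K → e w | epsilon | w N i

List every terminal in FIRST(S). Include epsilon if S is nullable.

From S → D: add FIRST(D) = { e, f, i, v, w }.
S → v contributes {v}.
From S → N: add FIRST(N) = { f, i, v }.
From S → H: add FIRST(H) = { e, f, i, v, w, epsilon } (including epsilon since H is nullable).
Union: FIRST(S) = { e, f, i, v, w, epsilon }.

{ e, f, i, v, w, epsilon }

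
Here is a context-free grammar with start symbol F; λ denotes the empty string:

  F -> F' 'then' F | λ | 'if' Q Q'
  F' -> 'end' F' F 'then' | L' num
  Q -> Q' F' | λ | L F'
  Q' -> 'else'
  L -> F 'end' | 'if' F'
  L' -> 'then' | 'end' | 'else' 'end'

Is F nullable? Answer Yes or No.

Yes

F has an λ-production, so F ⇒ λ.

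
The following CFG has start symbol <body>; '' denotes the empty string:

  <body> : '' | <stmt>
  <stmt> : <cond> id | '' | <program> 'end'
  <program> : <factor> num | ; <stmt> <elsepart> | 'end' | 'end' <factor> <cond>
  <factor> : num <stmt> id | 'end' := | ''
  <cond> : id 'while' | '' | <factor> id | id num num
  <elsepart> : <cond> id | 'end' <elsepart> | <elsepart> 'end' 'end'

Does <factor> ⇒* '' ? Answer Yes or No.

Yes

<factor> has an ''-production, so <factor> ⇒ ''.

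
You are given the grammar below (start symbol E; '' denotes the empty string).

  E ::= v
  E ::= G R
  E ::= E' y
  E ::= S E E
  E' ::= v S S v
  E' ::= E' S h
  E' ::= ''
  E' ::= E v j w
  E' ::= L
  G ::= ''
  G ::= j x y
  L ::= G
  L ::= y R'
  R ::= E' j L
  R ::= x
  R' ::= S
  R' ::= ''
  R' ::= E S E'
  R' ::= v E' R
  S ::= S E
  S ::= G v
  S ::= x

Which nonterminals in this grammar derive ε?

{ E', G, L, R' }

Directly nullable (have an ''-production): E', G, R'.
L ::= G with every symbol nullable, so L is nullable.
No other nonterminal has a production whose RHS symbols are all nullable.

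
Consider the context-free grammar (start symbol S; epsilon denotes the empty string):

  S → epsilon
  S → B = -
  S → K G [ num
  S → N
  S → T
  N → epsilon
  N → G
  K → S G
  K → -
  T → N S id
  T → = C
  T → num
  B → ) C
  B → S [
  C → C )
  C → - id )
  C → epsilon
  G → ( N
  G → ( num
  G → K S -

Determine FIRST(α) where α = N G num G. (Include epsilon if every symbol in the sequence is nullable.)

{ (, ), -, =, [, id, num }

Add FIRST(N)\{epsilon} = { (, ), -, =, [, id, num }; N is nullable, continue.
Add FIRST(G) = { (, ), -, =, [, id, num }; G is not nullable, stop.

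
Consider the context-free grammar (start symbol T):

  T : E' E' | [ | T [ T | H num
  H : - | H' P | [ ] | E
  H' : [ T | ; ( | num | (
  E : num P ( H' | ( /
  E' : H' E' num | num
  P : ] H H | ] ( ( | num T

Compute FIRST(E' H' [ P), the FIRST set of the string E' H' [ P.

Add FIRST(E') = { (, ;, [, num }; E' is not nullable, stop.

{ (, ;, [, num }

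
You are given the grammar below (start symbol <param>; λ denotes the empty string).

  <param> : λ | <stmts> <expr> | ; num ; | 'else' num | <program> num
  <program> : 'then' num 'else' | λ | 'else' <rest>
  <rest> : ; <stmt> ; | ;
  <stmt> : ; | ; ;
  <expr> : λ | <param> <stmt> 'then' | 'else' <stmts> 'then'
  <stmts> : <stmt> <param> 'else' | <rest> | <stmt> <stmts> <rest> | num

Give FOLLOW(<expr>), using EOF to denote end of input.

In <param> : <stmts> <expr>: <expr> is at the end, add FOLLOW(<param>) = { EOF, 'else', ; }.
Union: FOLLOW(<expr>) = { EOF, 'else', ; }.

{ EOF, 'else', ; }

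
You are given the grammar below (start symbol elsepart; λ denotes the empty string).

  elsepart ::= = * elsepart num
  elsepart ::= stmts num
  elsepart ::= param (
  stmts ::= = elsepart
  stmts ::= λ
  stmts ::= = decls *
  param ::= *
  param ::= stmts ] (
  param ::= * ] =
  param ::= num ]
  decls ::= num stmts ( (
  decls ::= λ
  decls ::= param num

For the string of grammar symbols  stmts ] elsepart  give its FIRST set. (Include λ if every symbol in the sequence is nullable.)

Add FIRST(stmts)\{λ} = { = }; stmts is nullable, continue.
] is a terminal; add {]} and stop.

{ =, ] }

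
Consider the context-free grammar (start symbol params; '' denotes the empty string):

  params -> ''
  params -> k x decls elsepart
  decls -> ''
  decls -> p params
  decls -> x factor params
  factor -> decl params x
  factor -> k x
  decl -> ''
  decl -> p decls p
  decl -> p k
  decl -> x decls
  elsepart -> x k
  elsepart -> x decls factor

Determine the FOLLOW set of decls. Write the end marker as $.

In params -> k x decls elsepart: add FIRST(elsepart) = { x }.
In decl -> p decls p: add FIRST(p) = { p }.
In decl -> x decls: decls is at the end, add FOLLOW(decl) = { k, x }.
In elsepart -> x decls factor: add FIRST(factor) = { k, p, x }.
Union: FOLLOW(decls) = { k, p, x }.

{ k, p, x }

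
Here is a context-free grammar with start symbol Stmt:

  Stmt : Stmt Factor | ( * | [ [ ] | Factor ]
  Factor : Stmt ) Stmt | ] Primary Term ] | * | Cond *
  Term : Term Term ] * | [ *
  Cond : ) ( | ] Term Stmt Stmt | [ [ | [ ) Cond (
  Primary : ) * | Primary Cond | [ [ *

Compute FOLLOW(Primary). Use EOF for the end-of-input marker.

In Factor : ] Primary Term ]: add FIRST(Term ]) = { [ }.
In Primary : Primary Cond: add FIRST(Cond) = { ), [, ] }.
Union: FOLLOW(Primary) = { ), [, ] }.

{ ), [, ] }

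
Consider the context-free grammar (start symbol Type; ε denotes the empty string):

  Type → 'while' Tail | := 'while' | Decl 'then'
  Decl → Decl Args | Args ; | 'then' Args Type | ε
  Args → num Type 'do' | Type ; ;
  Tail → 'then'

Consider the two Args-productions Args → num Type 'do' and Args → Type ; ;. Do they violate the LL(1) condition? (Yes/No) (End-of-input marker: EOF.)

Yes

FIRST(num Type 'do') = { num } and FIRST(Type ; ;) = { 'then', 'while', :=, num }.
Both contain num, so the two alternatives are not disjoint — LL(1) conflict.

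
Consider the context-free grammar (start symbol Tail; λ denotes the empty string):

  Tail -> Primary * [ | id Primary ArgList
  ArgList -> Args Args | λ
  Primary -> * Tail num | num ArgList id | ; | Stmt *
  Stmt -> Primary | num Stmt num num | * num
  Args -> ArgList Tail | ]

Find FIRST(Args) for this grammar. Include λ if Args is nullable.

{ *, ;, ], id, num }

From Args -> ArgList Tail: ArgList nullable, take FIRST(ArgList) ∪ FIRST(Tail) = { *, ;, ], id, num }.
Args -> ] contributes {]}.
Union: FIRST(Args) = { *, ;, ], id, num }.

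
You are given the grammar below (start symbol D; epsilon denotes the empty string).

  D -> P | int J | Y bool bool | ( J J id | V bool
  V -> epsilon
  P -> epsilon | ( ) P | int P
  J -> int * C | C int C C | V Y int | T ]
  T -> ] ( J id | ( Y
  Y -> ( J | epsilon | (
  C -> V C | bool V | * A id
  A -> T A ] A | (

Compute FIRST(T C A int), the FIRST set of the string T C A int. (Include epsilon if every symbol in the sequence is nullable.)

{ (, ] }

Add FIRST(T) = { (, ] }; T is not nullable, stop.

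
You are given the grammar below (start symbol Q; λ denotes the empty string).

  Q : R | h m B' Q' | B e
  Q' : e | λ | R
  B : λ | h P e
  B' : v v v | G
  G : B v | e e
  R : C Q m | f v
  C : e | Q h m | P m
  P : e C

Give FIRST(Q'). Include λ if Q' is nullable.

Q' : e contributes {e}.
Q' : λ contributes λ.
From Q' : R: add FIRST(R) = { e, f, h }.
Union: FIRST(Q') = { e, f, h, λ }.

{ e, f, h, λ }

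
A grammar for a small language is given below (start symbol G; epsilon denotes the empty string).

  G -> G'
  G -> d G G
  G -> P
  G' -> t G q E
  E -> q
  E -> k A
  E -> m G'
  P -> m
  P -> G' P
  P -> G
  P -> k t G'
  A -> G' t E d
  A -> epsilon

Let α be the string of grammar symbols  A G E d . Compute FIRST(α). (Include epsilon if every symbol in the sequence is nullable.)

{ d, k, m, t }

Add FIRST(A)\{epsilon} = { t }; A is nullable, continue.
Add FIRST(G) = { d, k, m, t }; G is not nullable, stop.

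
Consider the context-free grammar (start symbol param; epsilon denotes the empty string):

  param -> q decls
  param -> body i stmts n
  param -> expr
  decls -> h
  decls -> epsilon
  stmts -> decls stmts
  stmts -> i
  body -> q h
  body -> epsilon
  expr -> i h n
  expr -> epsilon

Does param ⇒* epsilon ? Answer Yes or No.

param -> expr and each of expr is nullable, so param ⇒* epsilon.

Yes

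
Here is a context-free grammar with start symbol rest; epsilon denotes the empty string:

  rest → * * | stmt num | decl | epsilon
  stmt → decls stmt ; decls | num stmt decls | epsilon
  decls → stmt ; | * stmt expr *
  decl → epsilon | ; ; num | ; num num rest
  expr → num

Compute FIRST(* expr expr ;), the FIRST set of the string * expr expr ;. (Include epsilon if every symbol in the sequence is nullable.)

* is a terminal; add {*} and stop.

{ * }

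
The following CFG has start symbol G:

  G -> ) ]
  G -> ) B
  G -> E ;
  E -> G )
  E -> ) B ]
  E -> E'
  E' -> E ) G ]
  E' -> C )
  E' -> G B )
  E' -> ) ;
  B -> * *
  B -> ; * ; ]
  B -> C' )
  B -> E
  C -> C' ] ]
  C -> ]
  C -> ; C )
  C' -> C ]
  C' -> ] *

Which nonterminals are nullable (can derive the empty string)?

No nonterminal has an empty production or an RHS whose symbols are all nullable.

{ } (none)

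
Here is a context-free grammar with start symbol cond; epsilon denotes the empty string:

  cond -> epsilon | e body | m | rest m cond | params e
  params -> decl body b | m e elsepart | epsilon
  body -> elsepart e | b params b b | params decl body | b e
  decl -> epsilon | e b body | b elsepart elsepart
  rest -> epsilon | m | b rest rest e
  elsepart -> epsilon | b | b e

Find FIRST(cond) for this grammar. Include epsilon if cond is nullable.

{ b, e, m, epsilon }

cond -> epsilon contributes epsilon.
cond -> e body contributes {e}.
cond -> m contributes {m}.
From cond -> rest m cond: rest nullable, take FIRST(rest) ∪ {m} = { b, m }.
From cond -> params e: params nullable, take FIRST(params) ∪ {e} = { b, e, m }.
Union: FIRST(cond) = { b, e, m, epsilon }.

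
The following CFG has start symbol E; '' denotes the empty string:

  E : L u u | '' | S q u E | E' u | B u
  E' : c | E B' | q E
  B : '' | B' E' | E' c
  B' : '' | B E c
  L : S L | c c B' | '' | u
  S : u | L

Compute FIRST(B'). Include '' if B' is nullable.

{ c, q, u, '' }

B' : '' contributes ''.
From B' : B E c: B, E nullable, take FIRST(B) ∪ FIRST(E) ∪ {c} = { c, q, u }.
Union: FIRST(B') = { c, q, u, '' }.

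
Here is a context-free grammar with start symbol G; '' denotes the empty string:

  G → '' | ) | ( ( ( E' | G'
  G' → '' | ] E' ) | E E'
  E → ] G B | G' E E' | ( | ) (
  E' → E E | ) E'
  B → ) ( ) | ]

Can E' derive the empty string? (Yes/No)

Nullable nonterminals: G, G'.
No production of E' has an RHS whose symbols are all nullable, so E' is not nullable.

No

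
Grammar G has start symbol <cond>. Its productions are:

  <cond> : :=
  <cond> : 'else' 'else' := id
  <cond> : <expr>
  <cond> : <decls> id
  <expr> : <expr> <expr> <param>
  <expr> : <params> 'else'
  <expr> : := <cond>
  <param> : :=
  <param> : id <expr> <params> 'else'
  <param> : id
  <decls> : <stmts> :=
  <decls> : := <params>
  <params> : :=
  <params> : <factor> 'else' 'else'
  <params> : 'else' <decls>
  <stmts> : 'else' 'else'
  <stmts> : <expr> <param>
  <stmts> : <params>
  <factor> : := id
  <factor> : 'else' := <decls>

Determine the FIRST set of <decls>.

From <decls> : <stmts> :=: add FIRST(<stmts>) = { 'else', := }.
<decls> : := <params> contributes {:=}.
Union: FIRST(<decls>) = { 'else', := }.

{ 'else', := }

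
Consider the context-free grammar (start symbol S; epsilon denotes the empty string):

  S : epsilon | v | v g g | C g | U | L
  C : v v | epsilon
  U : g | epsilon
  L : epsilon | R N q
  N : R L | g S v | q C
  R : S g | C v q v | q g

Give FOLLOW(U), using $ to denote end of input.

{ $, g, v }

In S : U: U is at the end, add FOLLOW(S) = { $, g, v }.
Union: FOLLOW(U) = { $, g, v }.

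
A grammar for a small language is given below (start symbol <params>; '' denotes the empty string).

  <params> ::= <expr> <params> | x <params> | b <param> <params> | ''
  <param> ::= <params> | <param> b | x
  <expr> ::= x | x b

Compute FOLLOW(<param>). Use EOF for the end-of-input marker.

{ EOF, b, x }

In <params> ::= b <param> <params>: add FIRST(<params>)\{''} = { b, x }.
  Since <params> is nullable, also add FOLLOW(<params>) = { EOF, b, x }.
In <param> ::= <param> b: add FIRST(b) = { b }.
Union: FOLLOW(<param>) = { EOF, b, x }.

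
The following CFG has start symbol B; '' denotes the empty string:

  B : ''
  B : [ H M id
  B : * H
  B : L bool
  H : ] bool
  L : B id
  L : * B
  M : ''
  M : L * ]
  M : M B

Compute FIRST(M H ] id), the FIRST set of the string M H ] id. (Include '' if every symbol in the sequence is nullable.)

{ *, [, ], id }

Add FIRST(M)\{''} = { *, [, id }; M is nullable, continue.
Add FIRST(H) = { ] }; H is not nullable, stop.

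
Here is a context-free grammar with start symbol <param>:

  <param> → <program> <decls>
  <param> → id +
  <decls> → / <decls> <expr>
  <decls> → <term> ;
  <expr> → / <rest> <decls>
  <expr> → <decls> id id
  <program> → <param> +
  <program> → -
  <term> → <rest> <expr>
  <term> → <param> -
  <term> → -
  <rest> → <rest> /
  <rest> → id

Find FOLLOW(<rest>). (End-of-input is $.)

In <expr> → / <rest> <decls>: add FIRST(<decls>) = { -, /, id }.
In <term> → <rest> <expr>: add FIRST(<expr>) = { -, /, id }.
In <rest> → <rest> /: add FIRST(/) = { / }.
Union: FOLLOW(<rest>) = { -, /, id }.

{ -, /, id }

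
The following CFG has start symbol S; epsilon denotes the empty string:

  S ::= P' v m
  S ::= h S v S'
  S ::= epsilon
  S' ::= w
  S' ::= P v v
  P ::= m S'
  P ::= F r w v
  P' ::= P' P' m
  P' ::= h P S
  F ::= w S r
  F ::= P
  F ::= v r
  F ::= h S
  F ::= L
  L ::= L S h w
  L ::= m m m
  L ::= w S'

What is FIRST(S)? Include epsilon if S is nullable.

From S ::= P' v m: add FIRST(P') = { h }.
S ::= h S v S' contributes {h}.
S ::= epsilon contributes epsilon.
Union: FIRST(S) = { h, epsilon }.

{ h, epsilon }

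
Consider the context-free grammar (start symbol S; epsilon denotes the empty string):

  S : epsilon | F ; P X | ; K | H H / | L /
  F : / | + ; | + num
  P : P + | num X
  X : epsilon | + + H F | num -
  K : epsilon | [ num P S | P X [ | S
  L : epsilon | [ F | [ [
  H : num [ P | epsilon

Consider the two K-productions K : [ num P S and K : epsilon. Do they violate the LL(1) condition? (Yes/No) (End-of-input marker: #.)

FIRST([ num P S) = { [ } and FIRST(epsilon) = { epsilon }.
The second is nullable but FOLLOW(K) = { # } is disjoint from FIRST of the first.

No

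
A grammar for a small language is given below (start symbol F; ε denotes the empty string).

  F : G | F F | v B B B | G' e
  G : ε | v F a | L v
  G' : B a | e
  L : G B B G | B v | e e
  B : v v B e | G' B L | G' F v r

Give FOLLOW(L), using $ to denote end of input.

In G : L v: add FIRST(v) = { v }.
In B : G' B L: L is at the end, add FOLLOW(B) = { $, a, e, v }.
Union: FOLLOW(L) = { $, a, e, v }.

{ $, a, e, v }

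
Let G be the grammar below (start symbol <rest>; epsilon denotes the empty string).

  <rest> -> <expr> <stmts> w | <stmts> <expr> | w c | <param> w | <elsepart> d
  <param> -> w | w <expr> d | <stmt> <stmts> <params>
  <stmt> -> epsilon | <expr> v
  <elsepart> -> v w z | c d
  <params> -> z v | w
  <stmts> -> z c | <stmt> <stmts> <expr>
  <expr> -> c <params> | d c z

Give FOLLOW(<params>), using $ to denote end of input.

In <param> -> <stmt> <stmts> <params>: <params> is at the end, add FOLLOW(<param>) = { w }.
In <expr> -> c <params>: <params> is at the end, add FOLLOW(<expr>) = { $, c, d, v, w, z }.
Union: FOLLOW(<params>) = { $, c, d, v, w, z }.

{ $, c, d, v, w, z }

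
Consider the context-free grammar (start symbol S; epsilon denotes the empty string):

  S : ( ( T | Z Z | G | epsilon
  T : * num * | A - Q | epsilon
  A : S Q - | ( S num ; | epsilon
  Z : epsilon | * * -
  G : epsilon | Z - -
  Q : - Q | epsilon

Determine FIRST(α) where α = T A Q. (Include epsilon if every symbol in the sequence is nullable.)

{ (, *, -, epsilon }

Add FIRST(T)\{epsilon} = { (, *, - }; T is nullable, continue.
Add FIRST(A)\{epsilon} = { (, *, - }; A is nullable, continue.
Add FIRST(Q)\{epsilon} = { - }; Q is nullable, continue.
Every symbol is nullable, so include epsilon.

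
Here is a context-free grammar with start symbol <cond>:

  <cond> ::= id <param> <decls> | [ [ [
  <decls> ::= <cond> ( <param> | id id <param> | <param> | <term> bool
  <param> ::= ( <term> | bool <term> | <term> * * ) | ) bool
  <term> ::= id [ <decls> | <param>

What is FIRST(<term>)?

<term> ::= id [ <decls> contributes {id}.
From <term> ::= <param>: add FIRST(<param>) = { (, ), bool, id }.
Union: FIRST(<term>) = { (, ), bool, id }.

{ (, ), bool, id }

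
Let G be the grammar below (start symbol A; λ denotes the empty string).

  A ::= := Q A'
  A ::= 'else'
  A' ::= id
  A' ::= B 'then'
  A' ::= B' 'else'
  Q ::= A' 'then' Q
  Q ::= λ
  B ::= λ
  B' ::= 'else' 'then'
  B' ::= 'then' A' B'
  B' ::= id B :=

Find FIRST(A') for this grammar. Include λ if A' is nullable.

A' ::= id contributes {id}.
From A' ::= B 'then': B nullable, take FIRST(B) ∪ {'then'} = { 'then' }.
From A' ::= B' 'else': add FIRST(B') = { 'else', 'then', id }.
Union: FIRST(A') = { 'else', 'then', id }.

{ 'else', 'then', id }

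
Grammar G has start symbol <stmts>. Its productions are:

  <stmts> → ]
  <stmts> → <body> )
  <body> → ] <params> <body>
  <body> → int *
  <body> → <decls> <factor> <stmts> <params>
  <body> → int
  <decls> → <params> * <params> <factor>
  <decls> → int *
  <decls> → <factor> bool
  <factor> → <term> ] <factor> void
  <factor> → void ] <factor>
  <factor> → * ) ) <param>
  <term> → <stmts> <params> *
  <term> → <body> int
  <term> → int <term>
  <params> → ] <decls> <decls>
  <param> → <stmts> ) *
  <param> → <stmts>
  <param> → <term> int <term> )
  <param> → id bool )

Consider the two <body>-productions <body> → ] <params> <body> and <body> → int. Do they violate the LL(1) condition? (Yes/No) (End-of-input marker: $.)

No

FIRST(] <params> <body>) = { ] } and FIRST(int) = { int }.
The FIRST sets are disjoint and neither alternative is nullable — no conflict.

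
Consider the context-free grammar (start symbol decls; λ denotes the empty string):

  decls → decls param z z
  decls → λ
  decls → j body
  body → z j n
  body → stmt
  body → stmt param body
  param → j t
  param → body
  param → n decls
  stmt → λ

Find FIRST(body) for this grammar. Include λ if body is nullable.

body → z j n contributes {z}.
From body → stmt: add FIRST(stmt) = { λ } (including λ since stmt is nullable).
From body → stmt param body: stmt, param, body nullable, take FIRST(stmt) ∪ FIRST(param) ∪ FIRST(body) = { j, n, z }; also λ since the whole RHS is nullable.
Union: FIRST(body) = { j, n, z, λ }.

{ j, n, z, λ }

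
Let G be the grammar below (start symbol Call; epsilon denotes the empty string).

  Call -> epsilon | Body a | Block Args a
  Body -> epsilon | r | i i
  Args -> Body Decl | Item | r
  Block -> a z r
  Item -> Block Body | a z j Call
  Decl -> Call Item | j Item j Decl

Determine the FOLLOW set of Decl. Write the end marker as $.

In Args -> Body Decl: Decl is at the end, add FOLLOW(Args) = { a }.
In Decl -> j Item j Decl: Decl is at the end, add FOLLOW(Decl) = { a }.
Union: FOLLOW(Decl) = { a }.

{ a }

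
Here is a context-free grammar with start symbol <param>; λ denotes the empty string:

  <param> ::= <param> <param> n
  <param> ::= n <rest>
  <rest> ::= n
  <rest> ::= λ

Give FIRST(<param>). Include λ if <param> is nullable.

{ n }

From <param> ::= <param> <param> n: add FIRST(<param>) = { n }.
<param> ::= n <rest> contributes {n}.
Union: FIRST(<param>) = { n }.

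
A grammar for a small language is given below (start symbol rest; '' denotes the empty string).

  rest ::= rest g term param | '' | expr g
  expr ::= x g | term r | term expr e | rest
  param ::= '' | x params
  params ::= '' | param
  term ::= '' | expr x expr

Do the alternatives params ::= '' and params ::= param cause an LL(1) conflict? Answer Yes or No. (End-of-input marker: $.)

FIRST('') = { '' } and FIRST(param) = { x, '' }.
Both alternatives are nullable, violating the LL(1) condition.

Yes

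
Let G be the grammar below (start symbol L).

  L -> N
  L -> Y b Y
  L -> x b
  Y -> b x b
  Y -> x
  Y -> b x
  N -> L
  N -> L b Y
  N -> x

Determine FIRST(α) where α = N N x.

{ b, x }

Add FIRST(N) = { b, x }; N is not nullable, stop.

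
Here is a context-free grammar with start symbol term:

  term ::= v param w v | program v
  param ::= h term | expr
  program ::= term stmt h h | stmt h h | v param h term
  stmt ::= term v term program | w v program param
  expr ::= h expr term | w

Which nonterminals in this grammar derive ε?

No nonterminal has an empty production or an RHS whose symbols are all nullable.

{ } (none)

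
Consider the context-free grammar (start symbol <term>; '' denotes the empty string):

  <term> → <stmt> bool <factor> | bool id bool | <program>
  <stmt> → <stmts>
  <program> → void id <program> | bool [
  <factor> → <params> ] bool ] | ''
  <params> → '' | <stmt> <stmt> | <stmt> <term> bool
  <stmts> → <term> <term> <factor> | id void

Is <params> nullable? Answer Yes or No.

Yes

<params> has an ''-production, so <params> ⇒ ''.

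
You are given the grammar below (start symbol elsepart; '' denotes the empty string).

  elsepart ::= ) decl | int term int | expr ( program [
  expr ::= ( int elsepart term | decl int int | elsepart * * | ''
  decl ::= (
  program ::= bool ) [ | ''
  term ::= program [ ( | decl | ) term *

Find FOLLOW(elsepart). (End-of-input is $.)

{ $, (, ), *, [, bool }

elsepart is the start symbol, so $ ∈ FOLLOW(elsepart).
In expr ::= ( int elsepart term: add FIRST(term) = { (, ), [, bool }.
In expr ::= elsepart * *: add FIRST(* *) = { * }.
Union: FOLLOW(elsepart) = { $, (, ), *, [, bool }.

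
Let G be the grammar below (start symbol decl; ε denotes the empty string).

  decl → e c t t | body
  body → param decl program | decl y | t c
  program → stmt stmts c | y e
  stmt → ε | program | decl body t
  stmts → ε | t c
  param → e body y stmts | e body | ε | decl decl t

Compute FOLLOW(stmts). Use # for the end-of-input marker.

In program → stmt stmts c: add FIRST(c) = { c }.
In param → e body y stmts: stmts is at the end, add FOLLOW(param) = { e, t }.
Union: FOLLOW(stmts) = { c, e, t }.

{ c, e, t }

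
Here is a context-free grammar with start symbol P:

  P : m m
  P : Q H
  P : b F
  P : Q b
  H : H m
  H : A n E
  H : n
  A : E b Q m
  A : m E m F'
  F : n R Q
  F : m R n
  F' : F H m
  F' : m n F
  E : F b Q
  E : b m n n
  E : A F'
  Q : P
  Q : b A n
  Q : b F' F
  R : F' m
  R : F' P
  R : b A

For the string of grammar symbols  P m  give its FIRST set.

{ b, m }

Add FIRST(P) = { b, m }; P is not nullable, stop.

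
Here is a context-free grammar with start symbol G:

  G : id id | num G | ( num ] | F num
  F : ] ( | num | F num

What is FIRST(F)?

{ ], num }

F : ] ( contributes {]}.
F : num contributes {num}.
From F : F num: add FIRST(F) = { ], num }.
Union: FIRST(F) = { ], num }.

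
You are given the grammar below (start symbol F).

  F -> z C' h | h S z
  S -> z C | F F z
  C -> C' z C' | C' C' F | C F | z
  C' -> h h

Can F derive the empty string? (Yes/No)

No

No nonterminal in this grammar is nullable.
No production of F has an RHS whose symbols are all nullable, so F is not nullable.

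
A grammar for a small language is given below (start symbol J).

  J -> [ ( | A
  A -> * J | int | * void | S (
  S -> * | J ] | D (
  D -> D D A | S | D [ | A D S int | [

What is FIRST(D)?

{ *, [, int }

From D -> D D A: add FIRST(D) = { *, [, int }.
From D -> S: add FIRST(S) = { *, [, int }.
From D -> D [: add FIRST(D) = { *, [, int }.
From D -> A D S int: add FIRST(A) = { *, [, int }.
D -> [ contributes {[}.
Union: FIRST(D) = { *, [, int }.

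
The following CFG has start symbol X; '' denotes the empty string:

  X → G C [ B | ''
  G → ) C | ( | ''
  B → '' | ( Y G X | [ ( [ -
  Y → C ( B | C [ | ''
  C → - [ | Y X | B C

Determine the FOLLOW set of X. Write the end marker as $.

{ $, (, ), -, [ }

X is the start symbol, so $ ∈ FOLLOW(X).
In B → ( Y G X: X is at the end, add FOLLOW(B) = { $, (, ), -, [ }.
In C → Y X: X is at the end, add FOLLOW(C) = { $, (, ), -, [ }.
Union: FOLLOW(X) = { $, (, ), -, [ }.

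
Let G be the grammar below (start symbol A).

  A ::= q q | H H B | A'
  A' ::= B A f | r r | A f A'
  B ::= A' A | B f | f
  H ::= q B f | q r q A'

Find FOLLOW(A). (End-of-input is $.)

A is the start symbol, so $ ∈ FOLLOW(A).
In A' ::= B A f: add FIRST(f) = { f }.
In A' ::= A f A': add FIRST(f A') = { f }.
In B ::= A' A: A is at the end, add FOLLOW(B) = { $, f, q, r }.
Union: FOLLOW(A) = { $, f, q, r }.

{ $, f, q, r }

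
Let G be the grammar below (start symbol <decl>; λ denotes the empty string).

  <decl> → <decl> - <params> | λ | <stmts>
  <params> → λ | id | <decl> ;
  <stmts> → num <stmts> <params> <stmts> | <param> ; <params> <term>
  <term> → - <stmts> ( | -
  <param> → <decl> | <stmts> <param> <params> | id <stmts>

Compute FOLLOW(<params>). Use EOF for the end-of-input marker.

{ EOF, -, ;, id, num }

In <decl> → <decl> - <params>: <params> is at the end, add FOLLOW(<decl>) = { EOF, -, ;, id, num }.
In <stmts> → num <stmts> <params> <stmts>: add FIRST(<stmts>) = { -, ;, id, num }.
In <stmts> → <param> ; <params> <term>: add FIRST(<term>) = { - }.
In <param> → <stmts> <param> <params>: <params> is at the end, add FOLLOW(<param>) = { -, ;, id, num }.
Union: FOLLOW(<params>) = { EOF, -, ;, id, num }.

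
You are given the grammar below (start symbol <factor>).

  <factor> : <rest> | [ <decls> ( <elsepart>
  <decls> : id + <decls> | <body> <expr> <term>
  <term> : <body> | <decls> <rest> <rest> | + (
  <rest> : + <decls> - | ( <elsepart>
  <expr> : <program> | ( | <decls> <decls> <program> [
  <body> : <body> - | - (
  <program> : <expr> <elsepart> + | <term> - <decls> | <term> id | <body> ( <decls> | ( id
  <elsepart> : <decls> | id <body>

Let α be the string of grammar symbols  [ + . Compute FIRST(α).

[ is a terminal; add {[} and stop.

{ [ }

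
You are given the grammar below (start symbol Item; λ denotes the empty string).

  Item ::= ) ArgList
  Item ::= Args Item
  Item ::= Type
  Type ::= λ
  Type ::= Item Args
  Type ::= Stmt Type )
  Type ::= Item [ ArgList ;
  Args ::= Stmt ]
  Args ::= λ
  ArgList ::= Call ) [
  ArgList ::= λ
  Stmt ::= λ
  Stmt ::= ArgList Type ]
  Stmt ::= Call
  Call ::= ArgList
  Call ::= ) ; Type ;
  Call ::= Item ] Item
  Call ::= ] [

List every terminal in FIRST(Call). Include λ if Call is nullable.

{ ), [, ], λ }

From Call ::= ArgList: add FIRST(ArgList) = { ), [, ], λ } (including λ since ArgList is nullable).
Call ::= ) ; Type ; contributes {)}.
From Call ::= Item ] Item: Item nullable, take FIRST(Item) ∪ {]} = { ), [, ] }.
Call ::= ] [ contributes {]}.
Union: FIRST(Call) = { ), [, ], λ }.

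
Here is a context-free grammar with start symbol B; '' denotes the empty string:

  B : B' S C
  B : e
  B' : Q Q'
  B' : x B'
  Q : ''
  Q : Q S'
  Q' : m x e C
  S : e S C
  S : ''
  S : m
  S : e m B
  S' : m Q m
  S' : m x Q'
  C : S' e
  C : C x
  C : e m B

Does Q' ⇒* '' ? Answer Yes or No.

Nullable nonterminals: Q, S.
No production of Q' has an RHS whose symbols are all nullable, so Q' is not nullable.

No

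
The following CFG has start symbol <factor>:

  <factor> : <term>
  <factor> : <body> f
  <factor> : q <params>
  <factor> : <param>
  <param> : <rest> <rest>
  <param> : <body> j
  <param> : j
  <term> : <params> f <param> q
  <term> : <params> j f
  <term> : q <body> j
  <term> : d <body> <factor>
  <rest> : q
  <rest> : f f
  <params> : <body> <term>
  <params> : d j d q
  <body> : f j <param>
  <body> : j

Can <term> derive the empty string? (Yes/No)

No

No nonterminal in this grammar is nullable.
No production of <term> has an RHS whose symbols are all nullable, so <term> is not nullable.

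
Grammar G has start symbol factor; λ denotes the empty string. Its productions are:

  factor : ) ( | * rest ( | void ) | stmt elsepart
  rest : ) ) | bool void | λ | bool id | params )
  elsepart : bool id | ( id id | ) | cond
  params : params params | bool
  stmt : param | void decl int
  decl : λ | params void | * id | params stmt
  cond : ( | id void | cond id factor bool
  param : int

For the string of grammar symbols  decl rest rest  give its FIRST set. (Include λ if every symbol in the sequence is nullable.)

{ ), *, bool, λ }

Add FIRST(decl)\{λ} = { *, bool }; decl is nullable, continue.
Add FIRST(rest)\{λ} = { ), bool }; rest is nullable, continue.
Add FIRST(rest)\{λ} = { ), bool }; rest is nullable, continue.
Every symbol is nullable, so include λ.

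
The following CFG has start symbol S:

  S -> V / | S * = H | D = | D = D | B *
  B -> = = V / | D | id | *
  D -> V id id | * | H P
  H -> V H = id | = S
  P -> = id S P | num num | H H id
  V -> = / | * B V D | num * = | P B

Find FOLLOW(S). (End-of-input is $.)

S is the start symbol, so $ ∈ FOLLOW(S).
In S -> S * = H: add FIRST(* = H) = { * }.
In H -> = S: S is at the end, add FOLLOW(H) = { $, *, =, id, num }.
In P -> = id S P: add FIRST(P) = { *, =, num }.
Union: FOLLOW(S) = { $, *, =, id, num }.

{ $, *, =, id, num }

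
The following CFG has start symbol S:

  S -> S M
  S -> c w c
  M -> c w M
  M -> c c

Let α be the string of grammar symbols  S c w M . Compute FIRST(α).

{ c }

Add FIRST(S) = { c }; S is not nullable, stop.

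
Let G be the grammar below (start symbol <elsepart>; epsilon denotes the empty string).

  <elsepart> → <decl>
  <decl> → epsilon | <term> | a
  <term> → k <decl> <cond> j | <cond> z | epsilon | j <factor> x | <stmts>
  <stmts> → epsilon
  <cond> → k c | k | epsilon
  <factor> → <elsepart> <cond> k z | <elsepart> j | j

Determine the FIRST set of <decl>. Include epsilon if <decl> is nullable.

{ a, j, k, z, epsilon }

<decl> → epsilon contributes epsilon.
From <decl> → <term>: add FIRST(<term>) = { j, k, z, epsilon } (including epsilon since <term> is nullable).
<decl> → a contributes {a}.
Union: FIRST(<decl>) = { a, j, k, z, epsilon }.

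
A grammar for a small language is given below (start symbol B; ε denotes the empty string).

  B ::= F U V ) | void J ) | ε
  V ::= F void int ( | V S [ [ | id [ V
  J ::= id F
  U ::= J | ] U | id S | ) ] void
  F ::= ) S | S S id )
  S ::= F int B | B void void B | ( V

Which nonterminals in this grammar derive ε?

{ B }

Directly nullable (have an ε-production): B.
No other nonterminal has a production whose RHS symbols are all nullable.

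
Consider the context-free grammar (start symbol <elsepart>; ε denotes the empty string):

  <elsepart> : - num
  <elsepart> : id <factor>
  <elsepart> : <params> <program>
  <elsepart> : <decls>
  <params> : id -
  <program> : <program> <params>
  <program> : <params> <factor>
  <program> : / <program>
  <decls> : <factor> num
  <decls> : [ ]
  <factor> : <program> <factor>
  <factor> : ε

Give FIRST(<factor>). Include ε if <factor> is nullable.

{ /, id, ε }

From <factor> : <program> <factor>: add FIRST(<program>) = { /, id }.
<factor> : ε contributes ε.
Union: FIRST(<factor>) = { /, id, ε }.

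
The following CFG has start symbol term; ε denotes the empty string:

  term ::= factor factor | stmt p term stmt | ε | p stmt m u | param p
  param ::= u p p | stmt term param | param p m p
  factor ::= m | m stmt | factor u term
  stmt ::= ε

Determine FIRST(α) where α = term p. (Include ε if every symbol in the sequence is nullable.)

{ m, p, u }

Add FIRST(term)\{ε} = { m, p, u }; term is nullable, continue.
p is a terminal; add {p} and stop.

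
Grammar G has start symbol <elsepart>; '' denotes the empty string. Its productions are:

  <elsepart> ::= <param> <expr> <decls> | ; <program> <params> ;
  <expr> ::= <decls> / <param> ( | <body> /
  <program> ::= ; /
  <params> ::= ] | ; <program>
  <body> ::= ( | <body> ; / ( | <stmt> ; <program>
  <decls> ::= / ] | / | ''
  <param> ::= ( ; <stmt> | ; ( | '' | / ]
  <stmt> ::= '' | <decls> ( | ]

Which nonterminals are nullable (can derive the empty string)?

Directly nullable (have an ''-production): <decls>, <param>, <stmt>.
No other nonterminal has a production whose RHS symbols are all nullable.

{ <decls>, <param>, <stmt> }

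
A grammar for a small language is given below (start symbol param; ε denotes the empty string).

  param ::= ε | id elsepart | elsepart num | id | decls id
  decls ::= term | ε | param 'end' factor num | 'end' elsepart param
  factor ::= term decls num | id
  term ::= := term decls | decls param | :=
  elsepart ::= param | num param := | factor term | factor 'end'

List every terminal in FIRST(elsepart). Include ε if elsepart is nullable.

{ 'end', :=, id, num, ε }

From elsepart ::= param: add FIRST(param) = { 'end', :=, id, num, ε } (including ε since param is nullable).
elsepart ::= num param := contributes {num}.
From elsepart ::= factor term: add FIRST(factor) = { 'end', :=, id, num }.
From elsepart ::= factor 'end': add FIRST(factor) = { 'end', :=, id, num }.
Union: FIRST(elsepart) = { 'end', :=, id, num, ε }.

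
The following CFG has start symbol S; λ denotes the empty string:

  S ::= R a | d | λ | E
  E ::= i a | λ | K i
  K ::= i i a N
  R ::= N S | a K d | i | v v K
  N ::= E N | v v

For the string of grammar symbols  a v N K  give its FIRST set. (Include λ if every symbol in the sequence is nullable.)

a is a terminal; add {a} and stop.

{ a }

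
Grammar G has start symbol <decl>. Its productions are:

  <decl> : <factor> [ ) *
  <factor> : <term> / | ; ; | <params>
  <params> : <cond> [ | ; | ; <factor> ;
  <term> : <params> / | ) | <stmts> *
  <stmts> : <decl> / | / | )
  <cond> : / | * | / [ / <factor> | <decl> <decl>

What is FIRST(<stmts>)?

From <stmts> : <decl> /: add FIRST(<decl>) = { ), *, /, ; }.
<stmts> : / contributes {/}.
<stmts> : ) contributes {)}.
Union: FIRST(<stmts>) = { ), *, /, ; }.

{ ), *, /, ; }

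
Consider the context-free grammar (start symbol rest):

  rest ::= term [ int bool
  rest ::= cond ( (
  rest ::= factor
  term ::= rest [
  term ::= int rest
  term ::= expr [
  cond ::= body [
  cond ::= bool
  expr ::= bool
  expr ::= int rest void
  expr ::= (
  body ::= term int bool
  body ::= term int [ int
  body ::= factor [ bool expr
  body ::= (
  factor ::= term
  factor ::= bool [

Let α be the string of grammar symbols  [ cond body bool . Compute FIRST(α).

{ [ }

[ is a terminal; add {[} and stop.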